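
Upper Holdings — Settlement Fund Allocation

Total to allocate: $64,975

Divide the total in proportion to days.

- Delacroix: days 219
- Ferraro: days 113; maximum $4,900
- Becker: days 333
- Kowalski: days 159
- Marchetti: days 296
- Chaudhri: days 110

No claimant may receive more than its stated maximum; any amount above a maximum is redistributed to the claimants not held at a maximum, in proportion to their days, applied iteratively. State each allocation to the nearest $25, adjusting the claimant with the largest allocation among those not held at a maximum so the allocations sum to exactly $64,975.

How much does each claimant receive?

Combined days = 1,230.
Pro-rata shares before constraints: Delacroix 11,568.72; Ferraro 5,969.25; Becker 17,590.79; Kowalski 8,399.21; Marchetti 15,636.26; Chaudhri 5,810.77.
Cap binds for Ferraro ($4,900); remaining pool $60,075 reallocated over remaining days 1,117.
Remaining shares: Delacroix 11,778.36 → $11,775; Becker 17,909.56 → $17,900; Kowalski 8,551.41 → $8,550; Marchetti 15,919.61 → $15,925; Chaudhri 5,916.07 → $5,925.

Delacroix: $11,775 · Ferraro: $4,900 · Becker: $17,900 · Kowalski: $8,550 · Marchetti: $15,925 · Chaudhri: $5,925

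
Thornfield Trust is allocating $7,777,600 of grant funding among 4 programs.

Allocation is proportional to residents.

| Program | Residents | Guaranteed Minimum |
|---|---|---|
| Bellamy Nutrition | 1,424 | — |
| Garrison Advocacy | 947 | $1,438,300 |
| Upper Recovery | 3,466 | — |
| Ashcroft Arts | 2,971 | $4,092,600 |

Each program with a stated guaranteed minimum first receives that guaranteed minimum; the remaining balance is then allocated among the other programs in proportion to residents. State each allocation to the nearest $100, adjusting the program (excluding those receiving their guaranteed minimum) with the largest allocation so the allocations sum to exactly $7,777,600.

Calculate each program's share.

Fund the minimums — Garrison Advocacy $1,438,300; Ashcroft Arts $4,092,600. Residual $2,246,700.
Residual split over remaining residents 4,890: Bellamy Nutrition 654,253.74 → $654,300; Upper Recovery 1,592,446.26 → $1,592,400.

Bellamy Nutrition: $654,300; Garrison Advocacy: $1,438,300; Upper Recovery: $1,592,400; Ashcroft Arts: $4,092,600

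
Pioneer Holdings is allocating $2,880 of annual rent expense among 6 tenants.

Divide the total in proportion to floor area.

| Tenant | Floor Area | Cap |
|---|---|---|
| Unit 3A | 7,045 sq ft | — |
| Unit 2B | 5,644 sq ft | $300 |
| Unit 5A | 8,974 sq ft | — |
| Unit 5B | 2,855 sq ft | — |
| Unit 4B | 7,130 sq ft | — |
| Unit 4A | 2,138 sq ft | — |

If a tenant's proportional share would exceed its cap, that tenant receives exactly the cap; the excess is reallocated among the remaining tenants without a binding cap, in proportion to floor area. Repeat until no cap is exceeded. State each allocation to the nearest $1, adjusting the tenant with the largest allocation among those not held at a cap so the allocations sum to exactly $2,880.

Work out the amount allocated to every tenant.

Unit 3A: $646 | Unit 2B: $300 | Unit 5A: $822 | Unit 5B: $262 | Unit 4B: $654 | Unit 4A: $196

Floor area total: 33,786.
Unconstrained shares: Unit 3A 600.53; Unit 2B 481.11; Unit 5A 764.97; Unit 5B 243.37; Unit 4B 607.78; Unit 4A 182.25.
Held at cap: Unit 2B ($300); remaining pool $2,580 reallocated over remaining floor area 28,142.
Redistributed shares: Unit 3A 645.87 → $646; Unit 5A 822.72 → $823; Unit 5B 261.74 → $262; Unit 4B 653.66 → $654; Unit 4A 196.01 → $196.
Rounding difference −$1 applied to Unit 5A → $822.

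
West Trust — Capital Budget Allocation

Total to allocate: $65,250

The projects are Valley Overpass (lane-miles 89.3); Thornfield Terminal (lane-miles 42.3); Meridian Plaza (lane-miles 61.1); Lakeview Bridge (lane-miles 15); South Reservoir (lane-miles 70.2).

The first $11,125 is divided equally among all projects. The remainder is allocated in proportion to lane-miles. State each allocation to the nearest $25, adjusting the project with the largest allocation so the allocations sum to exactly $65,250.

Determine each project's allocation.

Valley Overpass: $19,600; Thornfield Terminal: $10,475; Meridian Plaza: $14,125; Lakeview Bridge: $5,150; South Reservoir: $15,900

$11,125 shared equally gives $2,225 per project.
Remainder $54,125 by lane-miles (total 277.9): Valley Overpass 17,392.45 → $17,400; Thornfield Terminal 8,238.53 → $8,250; Meridian Plaza 11,900.10 → $11,900; Lakeview Bridge 2,921.46 → $2,925; South Reservoir 13,672.45 → $13,675.
Rounding difference −$25 on remainder applied to Valley Overpass.
Totals: Valley Overpass $2,225 + $17,375 = $19,600; Thornfield Terminal $2,225 + $8,250 = $10,475; Meridian Plaza $2,225 + $11,900 = $14,125; Lakeview Bridge $2,225 + $2,925 = $5,150; South Reservoir $2,225 + $13,675 = $15,900.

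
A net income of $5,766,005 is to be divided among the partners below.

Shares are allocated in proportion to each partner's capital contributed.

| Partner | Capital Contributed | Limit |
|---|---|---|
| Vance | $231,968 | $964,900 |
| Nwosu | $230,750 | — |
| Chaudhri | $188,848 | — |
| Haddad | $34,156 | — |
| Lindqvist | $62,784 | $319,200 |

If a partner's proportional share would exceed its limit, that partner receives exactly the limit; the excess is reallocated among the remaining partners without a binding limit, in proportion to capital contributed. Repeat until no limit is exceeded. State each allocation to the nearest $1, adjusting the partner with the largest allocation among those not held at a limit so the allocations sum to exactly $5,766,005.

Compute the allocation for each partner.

Combined capital contributed = 748,506.
Unconstrained shares: Vance 1,786,931.10; Nwosu 1,777,548.41; Chaudhri 1,454,762.57; Haddad 263,115.68; Lindqvist 483,647.24.
Cap binds for Vance ($964,900), Lindqvist ($319,200); balance $4,481,905 reallocated over remaining capital contributed 453,754.
Shares after redistribution: Nwosu 2,279,207.63 → $2,279,208; Chaudhri 1,865,325.25 → $1,865,325; Haddad 337,372.12 → $337,372.

Vance: $964,900 · Nwosu: $2,279,208 · Chaudhri: $1,865,325 · Haddad: $337,372 · Lindqvist: $319,200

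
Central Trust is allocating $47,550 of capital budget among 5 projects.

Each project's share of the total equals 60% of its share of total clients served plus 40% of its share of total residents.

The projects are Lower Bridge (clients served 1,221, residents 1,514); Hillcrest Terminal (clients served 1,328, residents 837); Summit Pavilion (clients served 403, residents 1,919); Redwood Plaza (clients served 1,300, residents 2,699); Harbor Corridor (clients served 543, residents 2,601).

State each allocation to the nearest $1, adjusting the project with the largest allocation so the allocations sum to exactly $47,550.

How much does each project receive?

Clients served total 4,795; residents total 9,570.
Composite weights (60% clients served + 40% residents): Lower Bridge 0.2161; Hillcrest Terminal 0.2012; Summit Pavilion 0.1306; Redwood Plaza 0.2755; Harbor Corridor 0.1767.
Unrounded shares: Lower Bridge 10,273.90; Hillcrest Terminal 9,565.04; Summit Pavilion 6,211.77; Redwood Plaza 13,099.09; Harbor Corridor 8,400.21.
After rounding ($1): Lower Bridge $10,274; Hillcrest Terminal $9,565; Summit Pavilion $6,212; Redwood Plaza $13,099; Harbor Corridor $8,400. Sum = $47,550.
Rounded total matches; no reconciliation needed.

Lower Bridge: $10,274; Hillcrest Terminal: $9,565; Summit Pavilion: $6,212; Redwood Plaza: $13,099; Harbor Corridor: $8,400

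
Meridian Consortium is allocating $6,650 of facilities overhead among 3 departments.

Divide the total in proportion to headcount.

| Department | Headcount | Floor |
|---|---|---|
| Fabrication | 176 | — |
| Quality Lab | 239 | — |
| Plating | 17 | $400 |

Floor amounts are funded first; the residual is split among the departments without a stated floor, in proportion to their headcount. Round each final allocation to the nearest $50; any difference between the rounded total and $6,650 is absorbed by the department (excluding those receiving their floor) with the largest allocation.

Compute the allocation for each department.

Fund the minimums — Plating $400. Balance $6,250.
Balance split over remaining headcount 415: Fabrication 2,650.60 → $2,650; Quality Lab 3,599.40 → $3,600.

Fabrication: $2,650; Quality Lab: $3,600; Plating: $400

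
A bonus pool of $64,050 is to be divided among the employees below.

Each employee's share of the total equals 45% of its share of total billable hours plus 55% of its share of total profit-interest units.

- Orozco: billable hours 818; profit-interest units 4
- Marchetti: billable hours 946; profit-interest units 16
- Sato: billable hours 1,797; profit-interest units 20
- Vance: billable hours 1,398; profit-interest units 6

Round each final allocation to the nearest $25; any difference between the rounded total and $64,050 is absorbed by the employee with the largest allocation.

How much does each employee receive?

Billable hours total 4,959; profit-interest units total 46.
Combined weights (45% billable hours + 55% profit-interest units): Orozco 0.1221; Marchetti 0.2771; Sato 0.4022; Vance 0.1986.
Proportional shares: Orozco 7,817.61; Marchetti 17,751.35; Sato 25,760.76; Vance 12,720.29.
At nearest $25: Orozco $7,825; Marchetti $17,750; Sato $25,750; Vance $12,725. Sum = $64,050.
Rounded total matches; no reconciliation needed.

Orozco: $7,825; Marchetti: $17,750; Sato: $25,750; Vance: $12,725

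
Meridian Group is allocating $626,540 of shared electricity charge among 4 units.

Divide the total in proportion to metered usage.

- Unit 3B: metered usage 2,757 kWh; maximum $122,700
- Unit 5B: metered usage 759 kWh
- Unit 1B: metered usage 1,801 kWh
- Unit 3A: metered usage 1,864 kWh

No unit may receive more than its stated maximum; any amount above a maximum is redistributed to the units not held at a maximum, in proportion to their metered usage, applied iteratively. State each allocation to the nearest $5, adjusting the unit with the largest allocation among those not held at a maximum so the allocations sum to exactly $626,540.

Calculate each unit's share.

Total metered usage = 7,181.
Pro-rata shares before constraints: Unit 3B 240,547.39; Unit 5B 66,222.51; Unit 1B 157,136.69; Unit 3A 162,633.42.
Cap binds for Unit 3B ($122,700); residual $503,840 reallocated over remaining metered usage 4,424.
Remaining shares: Unit 5B 86,440.90 → $86,440; Unit 1B 205,112.08 → $205,110; Unit 3A 212,287.02 → $212,285.
Rounding difference +$5 applied to Unit 3A → $212,290.

Unit 3B: $122,700 | Unit 5B: $86,440 | Unit 1B: $205,110 | Unit 3A: $212,290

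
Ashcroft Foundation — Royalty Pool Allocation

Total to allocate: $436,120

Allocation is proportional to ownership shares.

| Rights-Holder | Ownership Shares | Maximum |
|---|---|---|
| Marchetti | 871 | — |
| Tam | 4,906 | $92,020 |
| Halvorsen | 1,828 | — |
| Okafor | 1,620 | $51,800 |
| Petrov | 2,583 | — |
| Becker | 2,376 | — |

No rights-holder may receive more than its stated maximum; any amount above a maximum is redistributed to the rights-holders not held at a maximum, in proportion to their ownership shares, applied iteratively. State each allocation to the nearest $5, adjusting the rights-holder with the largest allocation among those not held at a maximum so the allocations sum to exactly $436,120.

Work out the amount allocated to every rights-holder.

Ownership shares total: 14,184.
Unconstrained shares: Marchetti 26,780.92; Tam 150,846.36; Halvorsen 56,206.10; Okafor 49,810.66; Petrov 79,420.33; Becker 73,055.63.
Cap binds for Tam ($92,020); remaining pool $344,100 reallocated over remaining ownership shares 9,278.
Cap binds for Okafor ($51,800); remaining pool $292,300 reallocated over remaining ownership shares 7,658.
Remaining shares: Marchetti 33,245.40 → $33,245; Halvorsen 69,773.36 → $69,775; Petrov 98,591.13 → $98,590; Becker 90,690.10 → $90,690.

Marchetti: $33,245; Tam: $92,020; Halvorsen: $69,775; Okafor: $51,800; Petrov: $98,590; Becker: $90,690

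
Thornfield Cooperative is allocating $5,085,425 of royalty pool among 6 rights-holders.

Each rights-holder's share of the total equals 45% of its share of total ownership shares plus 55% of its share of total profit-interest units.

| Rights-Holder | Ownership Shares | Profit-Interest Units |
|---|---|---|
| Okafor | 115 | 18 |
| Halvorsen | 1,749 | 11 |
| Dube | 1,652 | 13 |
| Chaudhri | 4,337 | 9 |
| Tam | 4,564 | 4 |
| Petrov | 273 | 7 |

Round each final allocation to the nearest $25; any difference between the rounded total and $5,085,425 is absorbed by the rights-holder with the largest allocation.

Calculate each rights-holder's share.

Totals — ownership shares 12,690, profit-interest units 62.
Blended shares (45% ownership shares + 55% profit-interest units): Okafor 0.1638; Halvorsen 0.1596; Dube 0.1739; Chaudhri 0.2336; Tam 0.1973; Petrov 0.0718.
Raw shares: Okafor 832,765.98; Halvorsen 811,643.60; Dube 884,376.47; Chaudhri 1,188,123.28; Tam 1,003,495.94; Petrov 365,019.73.
After rounding ($25): Okafor $832,775; Halvorsen $811,650; Dube $884,375; Chaudhri $1,188,125; Tam $1,003,500; Petrov $365,025. Sum = $5,085,450.
Difference $5,085,425 − $5,085,450 = −$25 applied to largest allocation (Chaudhri): Chaudhri becomes $1,188,100.

Okafor: $832,775; Halvorsen: $811,650; Dube: $884,375; Chaudhri: $1,188,100; Tam: $1,003,500; Petrov: $365,025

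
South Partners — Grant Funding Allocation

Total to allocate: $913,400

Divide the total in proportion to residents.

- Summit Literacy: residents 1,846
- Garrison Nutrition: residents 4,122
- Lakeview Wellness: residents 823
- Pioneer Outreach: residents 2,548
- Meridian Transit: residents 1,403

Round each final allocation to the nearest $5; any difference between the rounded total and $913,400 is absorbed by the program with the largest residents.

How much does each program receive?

Summit Literacy: $156,965 · Garrison Nutrition: $350,495 · Lakeview Wellness: $69,980 · Pioneer Outreach: $216,660 · Meridian Transit: $119,300

Sum of residents: 1,846 + 4,122 + 823 + 2,548 + 1,403 = 10,742.
Pro-rata amounts: Summit Literacy 156,966.71; Garrison Nutrition 350,496.63; Lakeview Wellness 69,980.28; Pioneer Outreach 216,658.28; Meridian Transit 119,298.10.
Rounded to nearest $5: Summit Literacy $156,965; Garrison Nutrition $350,495; Lakeview Wellness $69,980; Pioneer Outreach $216,660; Meridian Transit $119,300. Sum = $913,400.
No rounding difference to absorb.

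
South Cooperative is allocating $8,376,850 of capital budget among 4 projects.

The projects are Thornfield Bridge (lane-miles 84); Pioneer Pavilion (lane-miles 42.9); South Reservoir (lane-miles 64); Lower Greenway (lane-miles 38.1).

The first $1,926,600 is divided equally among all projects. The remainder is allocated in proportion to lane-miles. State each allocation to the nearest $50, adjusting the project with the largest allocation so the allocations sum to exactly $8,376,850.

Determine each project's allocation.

First tranche $1,926,600 split equally: $481,650 each.
Remainder $6,450,250 by lane-miles (total 229): Thornfield Bridge 2,366,030.57 → $2,366,050; Pioneer Pavilion 1,208,365.61 → $1,208,350; South Reservoir 1,802,689.96 → $1,802,700; Lower Greenway 1,073,163.86 → $1,073,150.
Totals: Thornfield Bridge $481,650 + $2,366,050 = $2,847,700; Pioneer Pavilion $481,650 + $1,208,350 = $1,690,000; South Reservoir $481,650 + $1,802,700 = $2,284,350; Lower Greenway $481,650 + $1,073,150 = $1,554,800.

Thornfield Bridge: $2,847,700 | Pioneer Pavilion: $1,690,000 | South Reservoir: $2,284,350 | Lower Greenway: $1,554,800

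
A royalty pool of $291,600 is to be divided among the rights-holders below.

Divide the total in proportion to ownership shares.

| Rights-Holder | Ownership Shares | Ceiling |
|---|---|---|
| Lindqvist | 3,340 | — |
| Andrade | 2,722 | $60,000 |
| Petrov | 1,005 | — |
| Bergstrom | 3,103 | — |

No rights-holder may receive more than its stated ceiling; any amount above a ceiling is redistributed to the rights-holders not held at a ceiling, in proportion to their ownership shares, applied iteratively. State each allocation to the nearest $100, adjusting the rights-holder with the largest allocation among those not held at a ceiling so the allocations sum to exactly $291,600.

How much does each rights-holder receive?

Lindqvist: $103,800; Andrade: $60,000; Petrov: $31,300; Bergstrom: $96,500

Combined ownership shares = 10,170.
Proportional shares (ignoring caps): Lindqvist 95,766.37; Andrade 78,046.73; Petrov 28,815.93; Bergstrom 88,970.97.
Capped: Andrade ($60,000); remaining pool $231,600 reallocated over remaining ownership shares 7,448.
Shares after redistribution: Lindqvist 103,859.29 → $103,900; Petrov 31,251.07 → $31,300; Bergstrom 96,489.63 → $96,500.
Rounding difference −$100 applied to Lindqvist → $103,800.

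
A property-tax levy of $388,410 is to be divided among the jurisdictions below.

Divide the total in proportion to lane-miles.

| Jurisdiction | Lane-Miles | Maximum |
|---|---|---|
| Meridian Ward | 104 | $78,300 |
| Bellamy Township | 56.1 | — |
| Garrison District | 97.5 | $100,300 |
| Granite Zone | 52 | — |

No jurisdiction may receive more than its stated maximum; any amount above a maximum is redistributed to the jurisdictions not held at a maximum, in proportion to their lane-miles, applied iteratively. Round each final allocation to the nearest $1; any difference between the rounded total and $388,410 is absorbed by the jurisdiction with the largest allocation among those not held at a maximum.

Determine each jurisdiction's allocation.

Sum of lane-miles: 309.6.
Proportional shares (ignoring caps): Meridian Ward 130,473.64; Bellamy Township 70,380.49; Garrison District 122,319.04; Granite Zone 65,236.82.
Capped: Meridian Ward ($78,300), Garrison District ($100,300); remaining pool $209,810 reallocated over remaining lane-miles 108.1.
Remaining shares: Bellamy Township 108,883.82 → $108,884; Granite Zone 100,926.18 → $100,926.

Meridian Ward: $78,300 · Bellamy Township: $108,884 · Garrison District: $100,300 · Granite Zone: $100,926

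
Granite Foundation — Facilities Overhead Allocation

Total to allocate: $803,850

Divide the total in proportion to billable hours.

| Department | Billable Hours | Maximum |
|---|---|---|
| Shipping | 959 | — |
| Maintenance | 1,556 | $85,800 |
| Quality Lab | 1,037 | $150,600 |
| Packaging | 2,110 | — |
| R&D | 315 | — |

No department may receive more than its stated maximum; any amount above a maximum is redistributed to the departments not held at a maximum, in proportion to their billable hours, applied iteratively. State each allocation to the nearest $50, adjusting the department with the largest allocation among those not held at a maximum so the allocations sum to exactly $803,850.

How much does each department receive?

Billable hours total: 5,977.
Proportional shares (ignoring caps): Shipping 128,976.43; Maintenance 209,267.29; Quality Lab 139,466.70; Packaging 283,775.05; R&D 42,364.52.
Cap binds for Maintenance ($85,800); residual $718,050 reallocated over remaining billable hours 4,421.
Cap binds for Quality Lab ($150,600); residual $567,450 reallocated over remaining billable hours 3,384.
Redistributed shares: Shipping 160,811.04 → $160,800; Packaging 353,817.82 → $353,800; R&D 52,821.14 → $52,800.
Rounding difference +$50 applied to Packaging → $353,850.

Shipping: $160,800 | Maintenance: $85,800 | Quality Lab: $150,600 | Packaging: $353,850 | R&D: $52,800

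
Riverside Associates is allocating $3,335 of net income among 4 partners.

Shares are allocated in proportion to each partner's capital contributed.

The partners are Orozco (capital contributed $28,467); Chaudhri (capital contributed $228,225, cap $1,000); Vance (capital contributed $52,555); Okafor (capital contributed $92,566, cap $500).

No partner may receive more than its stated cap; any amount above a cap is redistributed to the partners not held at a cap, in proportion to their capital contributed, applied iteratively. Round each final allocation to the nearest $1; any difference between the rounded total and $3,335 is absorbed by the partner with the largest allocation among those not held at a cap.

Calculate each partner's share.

Orozco: $645 · Chaudhri: $1,000 · Vance: $1,190 · Okafor: $500

Sum of capital contributed: 401,813.
Unconstrained shares: Orozco 236.27; Chaudhri 1,894.24; Vance 436.20; Okafor 768.29.
Capped: Chaudhri ($1,000), Okafor ($500); balance $1,835 reallocated over remaining capital contributed 81,022.
Shares after redistribution: Orozco 644.73 → $645; Vance 1,190.27 → $1,190.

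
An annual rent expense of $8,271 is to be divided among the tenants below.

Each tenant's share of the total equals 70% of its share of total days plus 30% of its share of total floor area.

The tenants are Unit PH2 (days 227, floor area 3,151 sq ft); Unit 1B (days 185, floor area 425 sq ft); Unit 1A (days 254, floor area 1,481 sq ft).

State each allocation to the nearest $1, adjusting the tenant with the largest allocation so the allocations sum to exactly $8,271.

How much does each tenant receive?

Days total 666; floor area total 5,057.
Composite weights (70% days + 30% floor area): Unit PH2 0.4255; Unit 1B 0.2197; Unit 1A 0.3548.
Raw shares: Unit PH2 3,519.46; Unit 1B 1,816.78; Unit 1A 2,934.76.
At nearest $1: Unit PH2 $3,519; Unit 1B $1,817; Unit 1A $2,935. Sum = $8,271.
No rounding difference to absorb.

Unit PH2: $3,519; Unit 1B: $1,817; Unit 1A: $2,935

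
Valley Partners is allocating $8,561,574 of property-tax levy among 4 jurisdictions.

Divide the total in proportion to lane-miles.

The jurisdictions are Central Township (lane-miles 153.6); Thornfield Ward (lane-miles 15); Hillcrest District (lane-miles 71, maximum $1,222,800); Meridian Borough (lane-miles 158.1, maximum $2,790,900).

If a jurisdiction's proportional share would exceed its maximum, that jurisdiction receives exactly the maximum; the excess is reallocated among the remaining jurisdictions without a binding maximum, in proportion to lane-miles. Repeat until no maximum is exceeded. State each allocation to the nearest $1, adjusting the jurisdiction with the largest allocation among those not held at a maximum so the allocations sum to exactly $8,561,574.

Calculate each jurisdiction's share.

Central Township: $4,143,259 · Thornfield Ward: $404,615 · Hillcrest District: $1,222,800 · Meridian Borough: $2,790,900

Sum of lane-miles: 397.7.
Pro-rata shares before constraints: Central Township 3,306,657.70; Thornfield Ward 322,915.79; Hillcrest District 1,528,468.08; Meridian Borough 3,403,532.44.
Held at cap: Hillcrest District ($1,222,800), Meridian Borough ($2,790,900); remaining pool $4,547,874 reallocated over remaining lane-miles 168.6.
Shares after redistribution: Central Township 4,143,258.88 → $4,143,259; Thornfield Ward 404,615.12 → $404,615.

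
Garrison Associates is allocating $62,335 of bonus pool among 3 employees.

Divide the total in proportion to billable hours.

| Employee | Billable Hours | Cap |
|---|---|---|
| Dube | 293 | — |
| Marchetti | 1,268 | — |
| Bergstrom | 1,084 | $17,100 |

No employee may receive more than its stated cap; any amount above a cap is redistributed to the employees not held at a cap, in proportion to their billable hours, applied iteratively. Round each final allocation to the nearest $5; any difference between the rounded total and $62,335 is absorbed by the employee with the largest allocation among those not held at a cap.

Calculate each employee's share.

Combined billable hours = 2,645.
Unconstrained shares: Dube 6,905.16; Marchetti 29,883.09; Bergstrom 25,546.74.
Held at cap: Bergstrom ($17,100); remaining pool $45,235 reallocated over remaining billable hours 1,561.
Remaining shares: Dube 8,490.62 → $8,490; Marchetti 36,744.38 → $36,745.

Dube: $8,490 · Marchetti: $36,745 · Bergstrom: $17,100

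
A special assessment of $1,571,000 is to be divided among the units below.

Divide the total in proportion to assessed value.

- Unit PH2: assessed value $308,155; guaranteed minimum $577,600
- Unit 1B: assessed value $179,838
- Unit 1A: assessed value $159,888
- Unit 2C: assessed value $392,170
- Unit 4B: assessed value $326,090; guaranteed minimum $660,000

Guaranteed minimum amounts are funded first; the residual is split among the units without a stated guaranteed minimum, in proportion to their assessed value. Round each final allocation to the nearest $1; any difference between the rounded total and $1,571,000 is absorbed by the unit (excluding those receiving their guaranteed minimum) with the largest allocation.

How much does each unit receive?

Fund the minimums — Unit PH2 $577,600; Unit 4B $660,000. Balance $333,400.
Balance split over remaining assessed value 731,896: Unit 1B 81,921.46 → $81,921; Unit 1A 72,833.65 → $72,834; Unit 2C 178,644.89 → $178,645.

Unit PH2: $577,600 | Unit 1B: $81,921 | Unit 1A: $72,834 | Unit 2C: $178,645 | Unit 4B: $660,000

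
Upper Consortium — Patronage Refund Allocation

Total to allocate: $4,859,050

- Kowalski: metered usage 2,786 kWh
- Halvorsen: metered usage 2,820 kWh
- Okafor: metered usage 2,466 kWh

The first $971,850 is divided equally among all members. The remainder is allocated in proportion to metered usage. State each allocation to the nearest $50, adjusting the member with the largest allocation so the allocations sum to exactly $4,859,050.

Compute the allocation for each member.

First tranche $971,850 split equally: $323,950 each.
Remainder $3,887,200 by metered usage (total 8,072): Kowalski 1,341,642.62 → $1,341,650; Halvorsen 1,358,015.86 → $1,358,000; Okafor 1,187,541.53 → $1,187,550.
Totals: Kowalski $323,950 + $1,341,650 = $1,665,600; Halvorsen $323,950 + $1,358,000 = $1,681,950; Okafor $323,950 + $1,187,550 = $1,511,500.

Kowalski: $1,665,600 · Halvorsen: $1,681,950 · Okafor: $1,511,500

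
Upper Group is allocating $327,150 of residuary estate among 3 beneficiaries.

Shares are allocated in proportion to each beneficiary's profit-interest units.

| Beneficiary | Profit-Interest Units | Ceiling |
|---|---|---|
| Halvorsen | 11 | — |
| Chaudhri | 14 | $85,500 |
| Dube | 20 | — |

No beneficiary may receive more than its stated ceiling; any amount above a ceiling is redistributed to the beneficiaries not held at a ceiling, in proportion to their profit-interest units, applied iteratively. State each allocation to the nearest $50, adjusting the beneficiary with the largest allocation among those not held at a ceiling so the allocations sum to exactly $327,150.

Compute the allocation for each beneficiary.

Profit-interest units total: 45.
Proportional shares (ignoring caps): Halvorsen 79,970.00; Chaudhri 101,780.00; Dube 145,400.00.
Capped: Chaudhri ($85,500); balance $241,650 reallocated over remaining profit-interest units 31.
Redistributed shares: Halvorsen 85,746.77 → $85,750; Dube 155,903.23 → $155,900.

Halvorsen: $85,750 · Chaudhri: $85,500 · Dube: $155,900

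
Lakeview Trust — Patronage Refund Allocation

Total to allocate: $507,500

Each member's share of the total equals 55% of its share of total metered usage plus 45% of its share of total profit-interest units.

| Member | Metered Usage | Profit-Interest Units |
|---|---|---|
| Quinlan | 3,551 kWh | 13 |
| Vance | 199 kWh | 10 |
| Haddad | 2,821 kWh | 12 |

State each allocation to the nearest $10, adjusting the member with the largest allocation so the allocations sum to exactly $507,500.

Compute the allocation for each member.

Quinlan: $235,670; Vance: $73,700; Haddad: $198,130

Metered usage total 6,571; profit-interest units total 35.
Composite weights (55% metered usage + 45% profit-interest units): Quinlan 0.4644; Vance 0.1452; Haddad 0.3904.
Pro-rata amounts: Quinlan 235,665.49; Vance 73,703.18; Haddad 198,131.32.
After rounding ($10): Quinlan $235,670; Vance $73,700; Haddad $198,130. Sum = $507,500.
Sum already equals the total — no adjustment.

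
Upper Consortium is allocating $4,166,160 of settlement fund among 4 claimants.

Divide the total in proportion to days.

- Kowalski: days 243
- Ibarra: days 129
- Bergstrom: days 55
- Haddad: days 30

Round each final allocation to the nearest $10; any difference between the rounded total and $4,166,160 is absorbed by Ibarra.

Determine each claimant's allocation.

Combined days = 457.
Proportional shares: Kowalski 243/457 × $4,166,160 = 2,215,266.70; Ibarra 129/457 × $4,166,160 = 1,176,005.78; Bergstrom 55/457 × $4,166,160 = 501,397.81; Haddad 30/457 × $4,166,160 = 273,489.72.
Rounded to nearest $10: Kowalski $2,215,270; Ibarra $1,176,010; Bergstrom $501,400; Haddad $273,490. Sum = $4,166,170.
Difference $4,166,160 − $4,166,170 = −$10 applied to Ibarra: Ibarra becomes $1,176,000.

Kowalski: $2,215,270; Ibarra: $1,176,000; Bergstrom: $501,400; Haddad: $273,490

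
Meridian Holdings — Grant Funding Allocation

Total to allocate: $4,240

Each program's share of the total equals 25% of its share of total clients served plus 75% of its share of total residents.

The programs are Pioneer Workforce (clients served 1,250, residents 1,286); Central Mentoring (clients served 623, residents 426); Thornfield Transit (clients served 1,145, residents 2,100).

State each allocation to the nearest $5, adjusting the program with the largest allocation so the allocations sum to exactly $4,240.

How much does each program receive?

Pioneer Workforce: $1,510 | Central Mentoring: $575 | Thornfield Transit: $2,155

Totals — clients served 3,018, residents 3,812.
Composite weights (25% clients served + 75% residents): Pioneer Workforce 0.3566; Central Mentoring 0.1354; Thornfield Transit 0.5080.
Unrounded shares: Pioneer Workforce 1,511.82; Central Mentoring 574.19; Thornfield Transit 2,153.99.
At nearest $5: Pioneer Workforce $1,510; Central Mentoring $575; Thornfield Transit $2,155. Sum = $4,240.
Rounded total matches; no reconciliation needed.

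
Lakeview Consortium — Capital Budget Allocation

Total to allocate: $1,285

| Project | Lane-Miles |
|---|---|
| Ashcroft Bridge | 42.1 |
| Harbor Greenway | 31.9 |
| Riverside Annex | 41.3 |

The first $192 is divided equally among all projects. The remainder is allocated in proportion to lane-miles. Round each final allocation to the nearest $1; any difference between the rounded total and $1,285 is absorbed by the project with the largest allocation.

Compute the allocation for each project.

Equal tier: $192 ÷ 3 = $64 apiece.
Remainder $1,093 by lane-miles (total 115.3): Ashcroft Bridge 399.09 → $399; Harbor Greenway 302.40 → $302; Riverside Annex 391.51 → $392.
Totals: Ashcroft Bridge $64 + $399 = $463; Harbor Greenway $64 + $302 = $366; Riverside Annex $64 + $392 = $456.

Ashcroft Bridge: $463 | Harbor Greenway: $366 | Riverside Annex: $456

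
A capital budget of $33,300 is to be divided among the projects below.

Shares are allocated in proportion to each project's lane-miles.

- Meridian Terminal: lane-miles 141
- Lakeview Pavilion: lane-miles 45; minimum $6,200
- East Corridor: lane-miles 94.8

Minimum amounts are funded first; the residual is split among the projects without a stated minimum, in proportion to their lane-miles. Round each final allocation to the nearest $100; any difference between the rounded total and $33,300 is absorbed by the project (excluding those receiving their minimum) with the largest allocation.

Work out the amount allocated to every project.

Meridian Terminal: $16,200 · Lakeview Pavilion: $6,200 · East Corridor: $10,900

Minimums first: Lakeview Pavilion $6,200. Remaining pool $27,100.
Remaining pool split over remaining lane-miles 235.8: Meridian Terminal 16,204.83 → $16,200; East Corridor 10,895.17 → $10,900.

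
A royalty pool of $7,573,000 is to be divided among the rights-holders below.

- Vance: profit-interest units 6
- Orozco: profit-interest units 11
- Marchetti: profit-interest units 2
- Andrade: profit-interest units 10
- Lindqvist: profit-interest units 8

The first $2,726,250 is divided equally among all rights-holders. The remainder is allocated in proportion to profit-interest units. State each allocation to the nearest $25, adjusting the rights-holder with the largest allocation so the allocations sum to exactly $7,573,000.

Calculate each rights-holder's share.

First tranche $2,726,250 split equally: $545,250 each.
Remainder $4,846,750 by profit-interest units (total 37): Vance 785,959.46 → $785,950; Orozco 1,440,925.68 → $1,440,925; Marchetti 261,986.49 → $261,975; Andrade 1,309,932.43 → $1,309,925; Lindqvist 1,047,945.95 → $1,047,950.
Rounding difference +$25 on remainder applied to Orozco.
Totals: Vance $545,250 + $785,950 = $1,331,200; Orozco $545,250 + $1,440,950 = $1,986,200; Marchetti $545,250 + $261,975 = $807,225; Andrade $545,250 + $1,309,925 = $1,855,175; Lindqvist $545,250 + $1,047,950 = $1,593,200.

Vance: $1,331,200; Orozco: $1,986,200; Marchetti: $807,225; Andrade: $1,855,175; Lindqvist: $1,593,200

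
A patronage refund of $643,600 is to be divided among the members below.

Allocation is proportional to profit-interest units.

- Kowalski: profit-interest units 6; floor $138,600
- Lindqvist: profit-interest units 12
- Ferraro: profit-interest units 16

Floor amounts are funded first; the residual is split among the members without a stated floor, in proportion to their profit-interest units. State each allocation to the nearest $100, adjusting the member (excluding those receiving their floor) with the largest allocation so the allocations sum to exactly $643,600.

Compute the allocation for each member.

Kowalski: $138,600; Lindqvist: $216,400; Ferraro: $288,600

Minimums first: Kowalski $138,600. Residual $505,000.
Residual split over remaining profit-interest units 28: Lindqvist 216,428.57 → $216,400; Ferraro 288,571.43 → $288,600.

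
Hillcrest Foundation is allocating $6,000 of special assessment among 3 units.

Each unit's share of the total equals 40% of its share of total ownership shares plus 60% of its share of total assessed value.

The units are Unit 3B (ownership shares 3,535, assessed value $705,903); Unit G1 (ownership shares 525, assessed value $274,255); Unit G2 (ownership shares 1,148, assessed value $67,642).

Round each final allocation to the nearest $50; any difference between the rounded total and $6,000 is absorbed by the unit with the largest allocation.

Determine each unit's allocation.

Unit 3B: $4,050 | Unit G1: $1,200 | Unit G2: $750

Ownership shares total 5,208; assessed value total 1,047,800.
Combined weights (40% ownership shares + 60% assessed value): Unit 3B 0.6757; Unit G1 0.1974; Unit G2 0.1269.
Unrounded shares: Unit 3B 4,054.35; Unit G1 1,184.21; Unit G2 761.43.
Rounded to nearest $50: Unit 3B $4,050; Unit G1 $1,200; Unit G2 $750. Sum = $6,000.
No rounding difference to absorb.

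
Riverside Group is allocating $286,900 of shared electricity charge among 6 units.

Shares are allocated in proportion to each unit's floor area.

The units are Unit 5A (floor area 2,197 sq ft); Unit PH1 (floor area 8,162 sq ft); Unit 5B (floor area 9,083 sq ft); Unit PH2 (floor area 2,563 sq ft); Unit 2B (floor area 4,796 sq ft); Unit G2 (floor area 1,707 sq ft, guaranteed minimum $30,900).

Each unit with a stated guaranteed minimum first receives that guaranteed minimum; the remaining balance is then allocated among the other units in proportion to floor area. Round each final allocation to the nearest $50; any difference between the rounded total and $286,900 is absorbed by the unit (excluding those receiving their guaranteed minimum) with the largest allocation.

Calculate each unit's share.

Unit 5A: $21,000; Unit PH1: $77,950; Unit 5B: $86,750; Unit PH2: $24,500; Unit 2B: $45,800; Unit G2: $30,900

Fund the minimums — Unit G2 $30,900. Residual $256,000.
Residual split over remaining floor area 26,801: Unit 5A 20,985.49 → $21,000; Unit PH1 77,962.46 → $77,950; Unit 5B 86,759.75 → $86,750; Unit PH2 24,481.47 → $24,500; Unit 2B 45,810.83 → $45,800.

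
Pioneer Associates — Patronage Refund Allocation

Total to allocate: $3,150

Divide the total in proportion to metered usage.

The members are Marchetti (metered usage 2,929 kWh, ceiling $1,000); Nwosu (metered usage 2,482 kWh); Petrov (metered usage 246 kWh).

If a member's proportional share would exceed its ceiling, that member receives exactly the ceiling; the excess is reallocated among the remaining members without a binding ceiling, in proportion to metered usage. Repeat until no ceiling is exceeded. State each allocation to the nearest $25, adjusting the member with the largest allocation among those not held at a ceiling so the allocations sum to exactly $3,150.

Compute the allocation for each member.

Combined metered usage = 5,657.
Proportional shares (ignoring caps): Marchetti 1,630.96; Nwosu 1,382.06; Petrov 136.98.
Held at cap: Marchetti ($1,000); residual $2,150 reallocated over remaining metered usage 2,728.
Redistributed shares: Nwosu 1,956.12 → $1,950; Petrov 193.88 → $200.

Marchetti: $1,000; Nwosu: $1,950; Petrov: $200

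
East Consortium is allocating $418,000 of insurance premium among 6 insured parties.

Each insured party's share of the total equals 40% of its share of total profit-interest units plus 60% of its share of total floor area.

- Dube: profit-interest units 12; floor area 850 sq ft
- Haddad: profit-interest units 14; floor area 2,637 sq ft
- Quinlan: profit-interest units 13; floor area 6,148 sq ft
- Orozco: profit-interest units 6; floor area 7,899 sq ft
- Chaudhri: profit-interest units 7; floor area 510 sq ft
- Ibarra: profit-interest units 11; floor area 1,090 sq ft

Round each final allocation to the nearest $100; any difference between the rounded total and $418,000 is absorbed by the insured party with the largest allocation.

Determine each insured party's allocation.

Profit-interest units total 63; floor area total 19,134.
Combined weights (40% profit-interest units + 60% floor area): Dube 0.1028; Haddad 0.1716; Quinlan 0.2753; Orozco 0.2858; Chaudhri 0.0604; Ibarra 0.1040.
Proportional shares: Dube 42,989.04; Haddad 71,720.18; Quinlan 115,086.85; Orozco 119,460.40; Chaudhri 25,262.63; Ibarra 43,480.89.
After rounding ($100): Dube $43,000; Haddad $71,700; Quinlan $115,100; Orozco $119,500; Chaudhri $25,300; Ibarra $43,500. Sum = $418,100.
Difference $418,000 − $418,100 = −$100 applied to largest allocation (Orozco): Orozco becomes $119,400.

Dube: $43,000; Haddad: $71,700; Quinlan: $115,100; Orozco: $119,400; Chaudhri: $25,300; Ibarra: $43,500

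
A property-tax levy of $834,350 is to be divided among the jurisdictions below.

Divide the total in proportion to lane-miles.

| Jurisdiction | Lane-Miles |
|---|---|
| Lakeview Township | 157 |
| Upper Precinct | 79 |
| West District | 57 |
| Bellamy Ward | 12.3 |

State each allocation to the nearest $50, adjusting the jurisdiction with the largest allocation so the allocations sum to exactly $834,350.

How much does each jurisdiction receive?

Lane-miles total: 305.3.
Proportional shares: Lakeview Township 157/305.3 × $834,350 = 429,063.05; Upper Precinct 79/305.3 × $834,350 = 215,897.97; West District 57/305.3 × $834,350 = 155,774.48; Bellamy Ward 12.3/305.3 × $834,350 = 33,614.49.
At nearest $50: Lakeview Township $429,050; Upper Precinct $215,900; West District $155,750; Bellamy Ward $33,600. Sum = $834,300.
Difference $834,350 − $834,300 = +$50 applied to largest allocation (Lakeview Township): Lakeview Township becomes $429,100.

Lakeview Township: $429,100; Upper Precinct: $215,900; West District: $155,750; Bellamy Ward: $33,600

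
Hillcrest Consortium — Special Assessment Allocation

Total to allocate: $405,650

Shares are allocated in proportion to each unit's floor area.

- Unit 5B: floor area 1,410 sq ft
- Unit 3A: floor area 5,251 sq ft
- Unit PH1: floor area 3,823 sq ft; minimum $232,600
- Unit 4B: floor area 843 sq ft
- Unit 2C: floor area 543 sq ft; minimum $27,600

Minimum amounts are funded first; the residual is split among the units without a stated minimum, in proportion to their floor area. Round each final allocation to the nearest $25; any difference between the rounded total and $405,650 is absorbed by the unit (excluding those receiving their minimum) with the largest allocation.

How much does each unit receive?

Fund the minimums — Unit PH1 $232,600; Unit 2C $27,600. Remaining pool $145,450.
Remaining pool split over remaining floor area 7,504: Unit 5B 27,330.02 → $27,325; Unit 3A 101,780.11 → $101,775; Unit 4B 16,339.87 → $16,350.

Unit 5B: $27,325; Unit 3A: $101,775; Unit PH1: $232,600; Unit 4B: $16,350; Unit 2C: $27,600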